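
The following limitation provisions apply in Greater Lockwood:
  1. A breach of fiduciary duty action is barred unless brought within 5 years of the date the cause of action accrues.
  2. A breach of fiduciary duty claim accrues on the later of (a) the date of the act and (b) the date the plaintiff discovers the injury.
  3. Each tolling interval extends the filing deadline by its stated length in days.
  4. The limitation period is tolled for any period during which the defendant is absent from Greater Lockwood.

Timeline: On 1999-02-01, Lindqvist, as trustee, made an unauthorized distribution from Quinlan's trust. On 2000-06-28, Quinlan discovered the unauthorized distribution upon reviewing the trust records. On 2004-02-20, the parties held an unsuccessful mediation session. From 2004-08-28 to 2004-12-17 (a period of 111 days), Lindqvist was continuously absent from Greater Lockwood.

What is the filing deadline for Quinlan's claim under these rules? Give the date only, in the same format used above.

2005-10-17

The claim accrued on 2000-06-28 — the later of the 1999-02-01 act and the 2000-06-28 discovery.
The untolled deadline — 5 years after 2000-06-28 — is 2005-06-28.
Because the defendant's absence from the jurisdiction ran from 2004-08-28 to 2004-12-17, the deadline is extended by 111 days to 2005-10-17.
The other events in the timeline have no effect on the limitation period under the stated rules.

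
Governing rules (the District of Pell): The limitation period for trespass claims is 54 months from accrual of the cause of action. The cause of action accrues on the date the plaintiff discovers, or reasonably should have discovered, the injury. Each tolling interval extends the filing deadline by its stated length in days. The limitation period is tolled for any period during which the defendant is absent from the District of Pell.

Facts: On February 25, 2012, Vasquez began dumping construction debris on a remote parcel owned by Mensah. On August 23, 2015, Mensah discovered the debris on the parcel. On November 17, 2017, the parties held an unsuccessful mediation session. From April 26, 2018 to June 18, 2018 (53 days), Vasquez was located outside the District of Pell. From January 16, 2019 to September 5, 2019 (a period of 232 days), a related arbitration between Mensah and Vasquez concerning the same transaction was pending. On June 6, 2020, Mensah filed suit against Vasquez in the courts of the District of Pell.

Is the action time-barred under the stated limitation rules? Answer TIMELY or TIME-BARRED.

TIME-BARRED

Under the discovery rule, the claim accrued on August 23, 2015, when Mensah discovered the injury — not on the February 25, 2012 date of the underlying act.
The untolled deadline — 54 months after August 23, 2015 — is February 23, 2020.
The period was tolled for 53 days by the defendant's absence from the jurisdiction (April 26, 2018 to June 18, 2018), pushing the deadline to April 16, 2020.
No stated provision tolls the period for a pending arbitration, so the interval from January 16, 2019 to September 5, 2019 has no effect on the deadline.
None of the other events listed affects the running of the period under the stated rules.
Mensah filed on June 6, 2020, after the April 16, 2020 deadline, so the action is time-barred.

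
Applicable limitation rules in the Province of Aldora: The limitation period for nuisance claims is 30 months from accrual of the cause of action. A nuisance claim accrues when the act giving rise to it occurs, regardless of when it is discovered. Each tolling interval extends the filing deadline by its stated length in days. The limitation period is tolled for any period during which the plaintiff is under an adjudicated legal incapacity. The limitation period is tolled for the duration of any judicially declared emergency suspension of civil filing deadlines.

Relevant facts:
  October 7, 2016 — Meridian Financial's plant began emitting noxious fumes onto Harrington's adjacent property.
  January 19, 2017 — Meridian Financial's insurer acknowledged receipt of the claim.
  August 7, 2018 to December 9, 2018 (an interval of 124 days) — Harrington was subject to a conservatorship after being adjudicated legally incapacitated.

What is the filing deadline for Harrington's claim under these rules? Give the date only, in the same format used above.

The limitation period began to run on October 7, 2016.
Adding the 30 months base period to October 7, 2016 gives a deadline of April 7, 2019, before any tolling.
Because the plaintiff's legal incapacity ran from August 7, 2018 to December 9, 2018, the deadline is extended by 124 days to August 9, 2019.
None of the other events listed affects the running of the period under the stated rules.

August 9, 2019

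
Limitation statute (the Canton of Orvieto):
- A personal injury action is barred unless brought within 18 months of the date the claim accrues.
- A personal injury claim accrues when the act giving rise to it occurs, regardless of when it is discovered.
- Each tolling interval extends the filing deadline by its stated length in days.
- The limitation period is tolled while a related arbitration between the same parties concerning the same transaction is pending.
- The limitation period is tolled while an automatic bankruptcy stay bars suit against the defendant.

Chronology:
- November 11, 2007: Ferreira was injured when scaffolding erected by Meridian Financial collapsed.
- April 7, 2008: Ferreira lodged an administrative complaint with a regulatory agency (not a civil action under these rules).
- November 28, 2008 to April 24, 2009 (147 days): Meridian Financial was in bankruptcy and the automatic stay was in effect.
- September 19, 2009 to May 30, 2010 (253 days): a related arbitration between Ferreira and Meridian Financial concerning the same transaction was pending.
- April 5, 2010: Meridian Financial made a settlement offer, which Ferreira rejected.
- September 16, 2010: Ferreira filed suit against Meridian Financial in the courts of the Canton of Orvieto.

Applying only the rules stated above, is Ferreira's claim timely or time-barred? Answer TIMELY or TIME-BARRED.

The claim accrued on November 11, 2007, when the wrongful act occurred.
Adding the 18 months base period to November 11, 2007 gives a deadline of May 11, 2009, before any tolling.
The automatic bankruptcy stay from November 28, 2008 to April 24, 2009 tolled the period for 147 days, extending the deadline to October 5, 2009.
Because the pending related arbitration ran from September 19, 2009 to May 30, 2010, the deadline is extended by 253 days to June 15, 2010.
Nothing else in the chronology tolls or restarts the period.
The September 16, 2010 filing falls after the June 15, 2010 deadline; the claim is time-barred.

TIME-BARRED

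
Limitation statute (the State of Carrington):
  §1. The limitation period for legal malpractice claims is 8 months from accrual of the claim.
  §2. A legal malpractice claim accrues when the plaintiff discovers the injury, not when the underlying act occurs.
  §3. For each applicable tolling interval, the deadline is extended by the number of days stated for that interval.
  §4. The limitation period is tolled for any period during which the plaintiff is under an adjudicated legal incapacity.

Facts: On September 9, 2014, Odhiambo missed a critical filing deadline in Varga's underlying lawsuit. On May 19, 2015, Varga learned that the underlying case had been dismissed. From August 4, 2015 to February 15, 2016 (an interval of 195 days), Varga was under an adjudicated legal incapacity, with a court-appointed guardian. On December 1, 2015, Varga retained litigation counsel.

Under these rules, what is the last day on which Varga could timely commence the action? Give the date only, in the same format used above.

Accrual is tied to discovery, so the period began on May 19, 2015 rather than on September 9, 2014 when the act occurred.
8 months from May 19, 2015 is January 19, 2016.
The plaintiff's legal incapacity from August 4, 2015 to February 15, 2016 tolled the period for 195 days, extending the deadline to August 1, 2016.
None of the other events listed affects the running of the period under the stated rules.

August 1, 2016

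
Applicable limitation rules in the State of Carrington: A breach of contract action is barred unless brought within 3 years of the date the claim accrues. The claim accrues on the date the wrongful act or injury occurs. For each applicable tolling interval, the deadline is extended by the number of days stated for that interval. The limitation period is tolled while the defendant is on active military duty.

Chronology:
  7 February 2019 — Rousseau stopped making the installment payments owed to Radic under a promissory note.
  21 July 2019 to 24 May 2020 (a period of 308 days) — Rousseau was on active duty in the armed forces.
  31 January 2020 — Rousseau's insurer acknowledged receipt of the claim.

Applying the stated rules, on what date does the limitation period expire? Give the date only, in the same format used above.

The claim accrued on 7 February 2019, when the wrongful act occurred.
The untolled deadline — 3 years after 7 February 2019 — is 7 February 2022.
The period was tolled for 308 days by the defendant's active military service (21 July 2019 to 24 May 2020), pushing the deadline to 12 December 2022.
The other events in the timeline have no effect on the limitation period under the stated rules.

12 December 2022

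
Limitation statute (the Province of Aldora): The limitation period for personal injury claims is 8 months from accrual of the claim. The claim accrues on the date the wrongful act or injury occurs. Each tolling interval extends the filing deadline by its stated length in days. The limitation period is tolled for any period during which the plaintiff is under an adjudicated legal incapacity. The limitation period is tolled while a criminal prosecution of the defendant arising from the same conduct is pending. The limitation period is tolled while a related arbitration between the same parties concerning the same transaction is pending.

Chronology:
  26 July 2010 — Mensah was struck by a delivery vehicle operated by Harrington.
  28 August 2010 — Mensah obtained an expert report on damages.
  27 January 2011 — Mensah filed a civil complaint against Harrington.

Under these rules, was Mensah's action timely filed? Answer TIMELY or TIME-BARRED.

TIMELY

The claim accrued on 26 July 2010, when the wrongful act occurred.
The untolled deadline — 8 months after 26 July 2010 — is 26 March 2011.
The other events in the timeline have no effect on the limitation period under the stated rules.
The 27 January 2011 filing precedes the 26 March 2011 deadline; the claim is timely.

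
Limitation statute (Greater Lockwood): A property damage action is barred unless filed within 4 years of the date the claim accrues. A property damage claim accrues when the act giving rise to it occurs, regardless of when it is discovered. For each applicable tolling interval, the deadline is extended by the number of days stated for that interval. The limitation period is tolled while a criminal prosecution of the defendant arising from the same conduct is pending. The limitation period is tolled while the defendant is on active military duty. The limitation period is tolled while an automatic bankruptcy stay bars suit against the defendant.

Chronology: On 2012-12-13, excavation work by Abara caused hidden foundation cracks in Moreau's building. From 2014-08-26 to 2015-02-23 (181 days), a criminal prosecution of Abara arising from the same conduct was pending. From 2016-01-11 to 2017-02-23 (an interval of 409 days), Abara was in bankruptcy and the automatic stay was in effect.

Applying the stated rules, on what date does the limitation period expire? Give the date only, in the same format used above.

2018-07-26

The limitation period began to run on 2012-12-13.
Adding the 4 years base period to 2012-12-13 gives a deadline of 2016-12-13, before any tolling.
The period was tolled for 181 days by the pending criminal prosecution (2014-08-26 to 2015-02-23), pushing the deadline to 2017-06-12.
Because the automatic bankruptcy stay ran from 2016-01-11 to 2017-02-23, the deadline is extended by 409 days to 2018-07-26.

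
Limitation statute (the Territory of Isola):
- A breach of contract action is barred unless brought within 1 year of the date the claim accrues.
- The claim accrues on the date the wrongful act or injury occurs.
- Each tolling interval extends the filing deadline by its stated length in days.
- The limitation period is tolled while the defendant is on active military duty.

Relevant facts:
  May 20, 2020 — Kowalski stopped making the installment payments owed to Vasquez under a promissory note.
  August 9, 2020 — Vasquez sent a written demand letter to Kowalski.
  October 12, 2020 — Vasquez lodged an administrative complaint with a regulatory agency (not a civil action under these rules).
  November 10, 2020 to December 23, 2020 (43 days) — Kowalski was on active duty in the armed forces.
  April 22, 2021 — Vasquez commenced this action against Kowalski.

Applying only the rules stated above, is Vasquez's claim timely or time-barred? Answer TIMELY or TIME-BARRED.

The claim accrued on May 20, 2020, when the wrongful act occurred.
1 year from May 20, 2020 is May 20, 2021.
The period was tolled for 43 days by the defendant's active military service (November 10, 2020 to December 23, 2020), pushing the deadline to July 2, 2021.
The other events in the timeline have no effect on the limitation period under the stated rules.
The April 22, 2021 filing precedes the July 2, 2021 deadline; the claim is timely.

TIMELY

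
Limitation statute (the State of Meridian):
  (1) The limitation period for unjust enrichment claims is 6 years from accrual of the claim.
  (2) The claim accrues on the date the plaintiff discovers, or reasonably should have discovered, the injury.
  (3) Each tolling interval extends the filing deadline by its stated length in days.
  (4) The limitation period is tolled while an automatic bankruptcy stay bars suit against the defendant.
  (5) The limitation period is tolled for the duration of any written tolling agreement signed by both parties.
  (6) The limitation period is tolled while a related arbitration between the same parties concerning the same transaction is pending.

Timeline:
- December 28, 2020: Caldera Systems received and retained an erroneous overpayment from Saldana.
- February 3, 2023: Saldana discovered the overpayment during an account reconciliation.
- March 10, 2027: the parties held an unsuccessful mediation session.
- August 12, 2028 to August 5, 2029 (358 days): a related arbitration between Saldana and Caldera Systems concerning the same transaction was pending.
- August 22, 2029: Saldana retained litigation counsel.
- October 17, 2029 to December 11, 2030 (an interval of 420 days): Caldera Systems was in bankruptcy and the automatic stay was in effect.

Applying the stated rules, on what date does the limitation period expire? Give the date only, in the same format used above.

Accrual is tied to discovery, so the period began on February 3, 2023 rather than on December 28, 2020 when the act occurred.
Adding the 6 years base period to February 3, 2023 gives a deadline of February 3, 2029, before any tolling.
The pending related arbitration from August 12, 2028 to August 5, 2029 tolled the period for 358 days, extending the deadline to January 27, 2030.
Because the automatic bankruptcy stay ran from October 17, 2029 to December 11, 2030, the deadline is extended by 420 days to March 23, 2031.
The other events in the timeline have no effect on the limitation period under the stated rules.

March 23, 2031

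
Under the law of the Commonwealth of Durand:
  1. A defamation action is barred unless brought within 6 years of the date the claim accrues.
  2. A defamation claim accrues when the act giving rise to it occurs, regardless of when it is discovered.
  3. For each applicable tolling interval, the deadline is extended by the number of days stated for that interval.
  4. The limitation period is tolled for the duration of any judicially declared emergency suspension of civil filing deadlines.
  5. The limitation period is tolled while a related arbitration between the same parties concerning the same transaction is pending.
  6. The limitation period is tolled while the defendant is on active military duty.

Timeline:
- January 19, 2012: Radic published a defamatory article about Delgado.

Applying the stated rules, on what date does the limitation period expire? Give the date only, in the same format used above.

The limitation period began to run on January 19, 2012.
6 years from January 19, 2012 is January 19, 2018.

January 19, 2018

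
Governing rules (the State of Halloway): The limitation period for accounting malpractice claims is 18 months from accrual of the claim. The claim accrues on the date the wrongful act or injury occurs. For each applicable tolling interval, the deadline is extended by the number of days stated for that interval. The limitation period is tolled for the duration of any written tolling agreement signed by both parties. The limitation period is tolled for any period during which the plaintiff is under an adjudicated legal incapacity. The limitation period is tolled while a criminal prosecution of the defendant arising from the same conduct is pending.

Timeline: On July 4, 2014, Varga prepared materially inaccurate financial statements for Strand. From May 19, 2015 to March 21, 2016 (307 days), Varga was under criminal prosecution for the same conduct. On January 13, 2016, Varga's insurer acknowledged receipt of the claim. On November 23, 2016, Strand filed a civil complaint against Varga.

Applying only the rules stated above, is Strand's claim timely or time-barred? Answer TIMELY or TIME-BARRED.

The claim accrued on July 4, 2014, the date of the act.
The untolled deadline — 18 months after July 4, 2014 — is January 4, 2016.
The period was tolled for 307 days by the pending criminal prosecution (May 19, 2015 to March 21, 2016), pushing the deadline to November 6, 2016.
Nothing else in the chronology tolls or restarts the period.
Filing on November 23, 2016 missed the November 6, 2016 deadline — the action is time-barred.

TIME-BARRED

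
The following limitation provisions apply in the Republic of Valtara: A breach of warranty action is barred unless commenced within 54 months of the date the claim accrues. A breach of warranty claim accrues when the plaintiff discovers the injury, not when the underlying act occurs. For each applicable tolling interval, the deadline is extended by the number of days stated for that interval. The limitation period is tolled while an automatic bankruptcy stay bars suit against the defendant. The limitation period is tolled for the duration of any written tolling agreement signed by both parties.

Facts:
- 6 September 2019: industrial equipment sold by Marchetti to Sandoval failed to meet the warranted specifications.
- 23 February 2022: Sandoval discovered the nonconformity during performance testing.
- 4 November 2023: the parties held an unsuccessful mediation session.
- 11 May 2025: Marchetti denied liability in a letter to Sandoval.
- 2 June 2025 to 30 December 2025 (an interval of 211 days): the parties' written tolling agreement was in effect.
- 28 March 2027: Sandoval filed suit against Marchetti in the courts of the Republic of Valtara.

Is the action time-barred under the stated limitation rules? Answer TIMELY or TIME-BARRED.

Under the discovery rule, the claim accrued on 23 February 2022, when Sandoval discovered the injury — not on the 6 September 2019 date of the underlying act.
Adding the 54 months base period to 23 February 2022 gives a deadline of 23 August 2026, before any tolling.
Because the written tolling agreement ran from 2 June 2025 to 30 December 2025, the deadline is extended by 211 days to 22 March 2027.
Nothing else in the chronology tolls or restarts the period.
The 28 March 2027 filing falls after the 22 March 2027 deadline; the claim is time-barred.

TIME-BARRED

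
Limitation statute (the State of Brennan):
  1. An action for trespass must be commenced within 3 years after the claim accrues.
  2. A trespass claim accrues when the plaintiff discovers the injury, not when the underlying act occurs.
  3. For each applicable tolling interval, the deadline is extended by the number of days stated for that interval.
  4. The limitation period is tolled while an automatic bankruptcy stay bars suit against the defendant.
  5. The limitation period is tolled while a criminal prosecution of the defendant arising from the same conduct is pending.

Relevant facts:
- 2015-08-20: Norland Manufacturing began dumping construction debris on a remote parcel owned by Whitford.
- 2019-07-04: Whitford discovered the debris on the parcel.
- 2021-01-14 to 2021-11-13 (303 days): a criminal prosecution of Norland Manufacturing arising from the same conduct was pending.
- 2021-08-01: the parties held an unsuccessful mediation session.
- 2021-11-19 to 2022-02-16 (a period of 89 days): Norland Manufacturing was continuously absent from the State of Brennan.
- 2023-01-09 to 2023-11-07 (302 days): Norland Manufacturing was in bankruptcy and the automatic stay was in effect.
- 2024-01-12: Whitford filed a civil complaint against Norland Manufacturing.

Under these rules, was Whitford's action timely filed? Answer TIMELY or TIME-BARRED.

Accrual is tied to discovery, so the period began on 2019-07-04 rather than on 2015-08-20 when the act occurred.
The untolled deadline — 3 years after 2019-07-04 — is 2022-07-04.
The pending criminal prosecution from 2021-01-14 to 2021-11-13 tolled the period for 303 days, extending the deadline to 2023-05-03.
The period was tolled for 302 days by the automatic bankruptcy stay (2023-01-09 to 2023-11-07), pushing the deadline to 2024-02-29.
The defendant's absence from the jurisdiction from 2021-11-19 to 2022-02-16 does not toll the period, because no stated rule makes the defendant's absence a tolling event.
The other events in the timeline have no effect on the limitation period under the stated rules.
The 2024-01-12 filing precedes the 2024-02-29 deadline; the claim is timely.

TIMELY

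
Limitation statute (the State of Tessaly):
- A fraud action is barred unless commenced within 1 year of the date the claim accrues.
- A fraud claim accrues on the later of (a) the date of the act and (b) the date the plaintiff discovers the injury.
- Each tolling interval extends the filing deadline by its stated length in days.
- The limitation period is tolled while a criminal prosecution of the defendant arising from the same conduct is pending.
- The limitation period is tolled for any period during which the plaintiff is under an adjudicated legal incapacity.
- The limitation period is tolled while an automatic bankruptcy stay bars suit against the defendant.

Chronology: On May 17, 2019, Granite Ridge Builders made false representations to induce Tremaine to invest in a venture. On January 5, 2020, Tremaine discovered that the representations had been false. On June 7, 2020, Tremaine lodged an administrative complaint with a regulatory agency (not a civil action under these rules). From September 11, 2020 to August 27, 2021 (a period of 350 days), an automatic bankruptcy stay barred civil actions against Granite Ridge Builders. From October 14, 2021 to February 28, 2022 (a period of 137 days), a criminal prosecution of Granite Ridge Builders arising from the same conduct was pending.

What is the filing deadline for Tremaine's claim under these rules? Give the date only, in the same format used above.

May 7, 2022

Taking the later of the act (May 17, 2019) and discovery (January 5, 2020), the claim accrued on January 5, 2020.
Adding the 1 year base period to January 5, 2020 gives a deadline of January 5, 2021, before any tolling.
The automatic bankruptcy stay from September 11, 2020 to August 27, 2021 tolled the period for 350 days, extending the deadline to December 21, 2021.
The period was tolled for 137 days by the pending criminal prosecution (October 14, 2021 to February 28, 2022), pushing the deadline to May 7, 2022.
Nothing else in the chronology tolls or restarts the period.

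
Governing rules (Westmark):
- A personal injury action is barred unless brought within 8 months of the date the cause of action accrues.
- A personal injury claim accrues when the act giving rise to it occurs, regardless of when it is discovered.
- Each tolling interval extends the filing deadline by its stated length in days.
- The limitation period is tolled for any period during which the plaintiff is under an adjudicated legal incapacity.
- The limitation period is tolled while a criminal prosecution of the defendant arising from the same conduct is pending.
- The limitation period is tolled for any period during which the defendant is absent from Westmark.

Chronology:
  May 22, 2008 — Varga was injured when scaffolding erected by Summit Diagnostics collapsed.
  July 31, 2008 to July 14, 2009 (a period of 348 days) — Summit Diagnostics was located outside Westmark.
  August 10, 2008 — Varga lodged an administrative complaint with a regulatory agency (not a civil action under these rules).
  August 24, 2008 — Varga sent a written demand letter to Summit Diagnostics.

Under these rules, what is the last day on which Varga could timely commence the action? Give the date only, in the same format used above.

January 5, 2010

The claim accrued on May 22, 2008, when the wrongful act occurred.
Adding the 8 months base period to May 22, 2008 gives a deadline of January 22, 2009, before any tolling.
The period was tolled for 348 days by the defendant's absence from the jurisdiction (July 31, 2008 to July 14, 2009), pushing the deadline to January 5, 2010.
The other events in the timeline have no effect on the limitation period under the stated rules.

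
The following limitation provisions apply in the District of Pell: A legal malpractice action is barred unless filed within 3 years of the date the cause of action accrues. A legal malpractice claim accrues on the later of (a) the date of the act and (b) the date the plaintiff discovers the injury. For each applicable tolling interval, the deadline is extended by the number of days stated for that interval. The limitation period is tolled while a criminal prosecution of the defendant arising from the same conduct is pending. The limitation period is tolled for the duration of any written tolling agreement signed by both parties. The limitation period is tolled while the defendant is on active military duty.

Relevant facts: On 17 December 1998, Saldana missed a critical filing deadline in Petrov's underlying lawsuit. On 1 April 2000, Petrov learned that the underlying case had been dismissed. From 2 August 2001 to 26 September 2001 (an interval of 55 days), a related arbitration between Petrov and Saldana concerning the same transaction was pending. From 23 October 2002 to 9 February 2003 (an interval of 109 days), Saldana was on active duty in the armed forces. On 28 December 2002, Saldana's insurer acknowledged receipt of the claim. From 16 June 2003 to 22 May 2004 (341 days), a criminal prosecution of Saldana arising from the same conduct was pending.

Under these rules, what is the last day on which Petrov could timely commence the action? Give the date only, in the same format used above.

Because discovery on 1 April 2000 post-dates the 17 December 1998 act, accrual under the later-of rule falls on 1 April 2000.
Adding the 3 years base period to 1 April 2000 gives a deadline of 1 April 2003, before any tolling.
The defendant's active military service from 23 October 2002 to 9 February 2003 tolled the period for 109 days, extending the deadline to 19 July 2003.
Because the pending criminal prosecution ran from 16 June 2003 to 22 May 2004, the deadline is extended by 341 days to 24 June 2004.
No stated provision tolls the period for a pending arbitration, so the interval from 2 August 2001 to 26 September 2001 has no effect on the deadline.
None of the other events listed affects the running of the period under the stated rules.

24 June 2004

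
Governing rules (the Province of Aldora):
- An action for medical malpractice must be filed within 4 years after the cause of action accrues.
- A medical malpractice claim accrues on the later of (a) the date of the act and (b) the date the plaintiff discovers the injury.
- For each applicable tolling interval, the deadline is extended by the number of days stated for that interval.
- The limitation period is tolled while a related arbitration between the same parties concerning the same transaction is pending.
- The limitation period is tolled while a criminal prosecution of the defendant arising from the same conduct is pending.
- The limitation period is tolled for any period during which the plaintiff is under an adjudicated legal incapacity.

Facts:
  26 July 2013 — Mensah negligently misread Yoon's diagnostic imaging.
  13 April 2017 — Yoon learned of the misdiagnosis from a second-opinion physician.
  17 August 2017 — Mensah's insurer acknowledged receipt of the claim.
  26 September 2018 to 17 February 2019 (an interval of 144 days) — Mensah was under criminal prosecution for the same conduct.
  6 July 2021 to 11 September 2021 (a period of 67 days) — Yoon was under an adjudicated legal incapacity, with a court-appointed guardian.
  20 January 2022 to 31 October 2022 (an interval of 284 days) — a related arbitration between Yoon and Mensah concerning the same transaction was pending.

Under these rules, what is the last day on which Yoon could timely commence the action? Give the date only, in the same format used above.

The claim accrued on 13 April 2017 — the later of the 26 July 2013 act and the 13 April 2017 discovery.
4 years from 13 April 2017 is 13 April 2021.
Because the pending criminal prosecution ran from 26 September 2018 to 17 February 2019, the deadline is extended by 144 days to 4 September 2021.
The period was tolled for 67 days by the plaintiff's legal incapacity (6 July 2021 to 11 September 2021), pushing the deadline to 10 November 2021.
The pending related arbitration from 20 January 2022 to 31 October 2022 began after the period had already run on 10 November 2021, so it has no tolling effect.
None of the other events listed affects the running of the period under the stated rules.

10 November 2021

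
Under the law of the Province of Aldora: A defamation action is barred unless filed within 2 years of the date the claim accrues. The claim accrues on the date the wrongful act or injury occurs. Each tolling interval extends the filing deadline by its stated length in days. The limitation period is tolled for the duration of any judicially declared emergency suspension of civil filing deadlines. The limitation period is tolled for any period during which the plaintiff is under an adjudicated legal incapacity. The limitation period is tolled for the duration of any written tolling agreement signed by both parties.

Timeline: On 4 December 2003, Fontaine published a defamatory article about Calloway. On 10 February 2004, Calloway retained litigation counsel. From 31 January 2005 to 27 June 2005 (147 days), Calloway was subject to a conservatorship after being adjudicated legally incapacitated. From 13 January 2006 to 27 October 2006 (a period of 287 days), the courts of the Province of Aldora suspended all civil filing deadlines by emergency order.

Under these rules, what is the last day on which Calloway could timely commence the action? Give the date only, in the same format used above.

The limitation period began to run on 4 December 2003.
2 years from 4 December 2003 is 4 December 2005.
The period was tolled for 147 days by the plaintiff's legal incapacity (31 January 2005 to 27 June 2005), pushing the deadline to 30 April 2006.
Because the emergency suspension of filing deadlines ran from 13 January 2006 to 27 October 2006, the deadline is extended by 287 days to 11 February 2007.
None of the other events listed affects the running of the period under the stated rules.

11 February 2007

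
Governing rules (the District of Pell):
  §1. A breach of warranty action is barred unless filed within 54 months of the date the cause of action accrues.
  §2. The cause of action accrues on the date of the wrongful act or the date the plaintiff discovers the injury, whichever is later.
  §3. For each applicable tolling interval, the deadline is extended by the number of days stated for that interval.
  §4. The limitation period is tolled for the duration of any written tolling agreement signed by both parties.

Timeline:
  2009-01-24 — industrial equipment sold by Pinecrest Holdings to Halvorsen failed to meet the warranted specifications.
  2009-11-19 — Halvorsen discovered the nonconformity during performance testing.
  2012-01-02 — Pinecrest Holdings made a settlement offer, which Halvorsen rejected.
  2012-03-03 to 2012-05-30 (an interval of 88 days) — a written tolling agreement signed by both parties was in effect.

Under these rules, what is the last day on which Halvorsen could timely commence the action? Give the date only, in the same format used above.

Taking the later of the act (2009-01-24) and discovery (2009-11-19), the claim accrued on 2009-11-19.
54 months from 2009-11-19 is 2014-05-19.
The period was tolled for 88 days by the written tolling agreement (2012-03-03 to 2012-05-30), pushing the deadline to 2014-08-15.
The other events in the timeline have no effect on the limitation period under the stated rules.

2014-08-15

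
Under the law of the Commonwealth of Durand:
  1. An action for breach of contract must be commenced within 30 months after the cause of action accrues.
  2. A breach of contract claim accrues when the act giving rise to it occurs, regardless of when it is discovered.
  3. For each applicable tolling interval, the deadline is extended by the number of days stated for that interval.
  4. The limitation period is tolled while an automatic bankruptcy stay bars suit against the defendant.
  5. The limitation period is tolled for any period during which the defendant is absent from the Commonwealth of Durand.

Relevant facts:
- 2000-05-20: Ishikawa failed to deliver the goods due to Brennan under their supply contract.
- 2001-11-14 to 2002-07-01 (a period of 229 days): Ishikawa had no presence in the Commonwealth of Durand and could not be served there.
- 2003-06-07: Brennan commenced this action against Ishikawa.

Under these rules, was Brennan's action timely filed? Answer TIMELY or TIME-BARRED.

TIMELY

The limitation period began to run on 2000-05-20.
Adding the 30 months base period to 2000-05-20 gives a deadline of 2002-11-20, before any tolling.
The defendant's absence from the jurisdiction from 2001-11-14 to 2002-07-01 tolled the period for 229 days, extending the deadline to 2003-07-07.
The 2003-06-07 filing precedes the 2003-07-07 deadline; the claim is timely.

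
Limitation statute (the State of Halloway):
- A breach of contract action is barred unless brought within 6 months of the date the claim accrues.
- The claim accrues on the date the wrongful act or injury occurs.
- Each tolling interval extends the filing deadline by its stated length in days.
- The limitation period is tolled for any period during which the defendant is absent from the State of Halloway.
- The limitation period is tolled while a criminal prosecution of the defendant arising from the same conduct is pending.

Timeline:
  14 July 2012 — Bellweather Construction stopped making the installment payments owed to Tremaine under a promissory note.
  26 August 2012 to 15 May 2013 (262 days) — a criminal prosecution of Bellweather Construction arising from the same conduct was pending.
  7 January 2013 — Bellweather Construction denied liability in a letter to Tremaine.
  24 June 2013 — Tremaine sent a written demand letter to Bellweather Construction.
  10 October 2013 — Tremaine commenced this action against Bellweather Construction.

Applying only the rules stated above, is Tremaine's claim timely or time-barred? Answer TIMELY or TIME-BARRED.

TIME-BARRED

The claim accrued on 14 July 2012, when the wrongful act occurred.
Adding the 6 months base period to 14 July 2012 gives a deadline of 14 January 2013, before any tolling.
Because the pending criminal prosecution ran from 26 August 2012 to 15 May 2013, the deadline is extended by 262 days to 3 October 2013.
The other events in the timeline have no effect on the limitation period under the stated rules.
Tremaine filed on 10 October 2013, after the 3 October 2013 deadline, so the action is time-barred.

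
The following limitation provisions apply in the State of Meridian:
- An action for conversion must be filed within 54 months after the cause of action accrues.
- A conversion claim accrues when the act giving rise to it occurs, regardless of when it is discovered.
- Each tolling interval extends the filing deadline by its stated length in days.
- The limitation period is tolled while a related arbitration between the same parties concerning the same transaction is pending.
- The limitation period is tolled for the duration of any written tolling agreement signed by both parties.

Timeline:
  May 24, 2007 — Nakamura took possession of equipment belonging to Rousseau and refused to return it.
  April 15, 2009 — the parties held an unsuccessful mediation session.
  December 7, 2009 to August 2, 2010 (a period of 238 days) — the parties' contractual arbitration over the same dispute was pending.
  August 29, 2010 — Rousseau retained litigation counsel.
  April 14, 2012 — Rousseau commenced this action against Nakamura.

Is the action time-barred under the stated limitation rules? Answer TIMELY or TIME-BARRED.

TIMELY

The claim accrued on May 24, 2007, when the wrongful act occurred.
The untolled deadline — 54 months after May 24, 2007 — is November 24, 2011.
Because the pending related arbitration ran from December 7, 2009 to August 2, 2010, the deadline is extended by 238 days to July 19, 2012.
None of the other events listed affects the running of the period under the stated rules.
Rousseau filed on April 14, 2012, before the July 19, 2012 deadline, so the action is timely.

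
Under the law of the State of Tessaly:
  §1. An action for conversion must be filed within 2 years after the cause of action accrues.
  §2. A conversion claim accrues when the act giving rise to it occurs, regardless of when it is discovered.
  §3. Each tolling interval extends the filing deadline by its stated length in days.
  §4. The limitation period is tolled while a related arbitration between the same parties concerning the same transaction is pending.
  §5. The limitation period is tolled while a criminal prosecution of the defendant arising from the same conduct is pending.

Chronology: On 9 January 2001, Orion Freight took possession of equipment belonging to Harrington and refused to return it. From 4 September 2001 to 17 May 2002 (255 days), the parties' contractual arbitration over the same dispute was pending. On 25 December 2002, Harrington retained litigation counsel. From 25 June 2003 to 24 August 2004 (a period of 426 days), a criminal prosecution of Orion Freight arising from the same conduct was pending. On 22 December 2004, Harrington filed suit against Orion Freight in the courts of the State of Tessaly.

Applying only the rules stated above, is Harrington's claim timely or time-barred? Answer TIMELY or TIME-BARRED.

The limitation period began to run on 9 January 2001.
The untolled deadline — 2 years after 9 January 2001 — is 9 January 2003.
The pending related arbitration from 4 September 2001 to 17 May 2002 tolled the period for 255 days, extending the deadline to 21 September 2003.
The period was tolled for 426 days by the pending criminal prosecution (25 June 2003 to 24 August 2004), pushing the deadline to 20 November 2004.
None of the other events listed affects the running of the period under the stated rules.
The 22 December 2004 filing falls after the 20 November 2004 deadline; the claim is time-barred.

TIME-BARRED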